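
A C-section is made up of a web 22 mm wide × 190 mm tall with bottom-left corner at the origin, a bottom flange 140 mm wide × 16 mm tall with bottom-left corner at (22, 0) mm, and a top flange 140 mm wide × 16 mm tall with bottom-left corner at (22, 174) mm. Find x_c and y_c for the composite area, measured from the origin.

web: A = 22 × 190 = 4180.00, centroid at (11.00, 95.00).
bottom flange: A = 140 × 16 = 2240.00, centroid at (92.00, 8.00).
top flange: A = 140 × 16 = 2240.00, centroid at (92.00, 182.00).
ΣA = 8660.00 mm²
ΣAx_c = (4180.00)(11.00) + (2240.00)(92.00) + (2240.00)(92.00) = 458140.00 mm³
ΣAy_c = (4180.00)(95.00) + (2240.00)(8.00) + (2240.00)(182.00) = 822700.00 mm³
x_c = 458140.00 / 8660.00 = 52.90 mm
y_c = 822700.00 / 8660.00 = 95.00 mm

x_c = 52.90 mm, y_c = 95.00 mm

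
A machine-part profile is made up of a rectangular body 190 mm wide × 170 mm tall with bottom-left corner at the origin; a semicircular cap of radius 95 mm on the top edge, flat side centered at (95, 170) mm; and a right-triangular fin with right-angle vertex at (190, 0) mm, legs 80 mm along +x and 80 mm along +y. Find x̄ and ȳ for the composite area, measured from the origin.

x̄ = 102.84 mm, ȳ = 117.01 mm

Part | A | x̄ᵢ | ȳᵢ | A·x̄ᵢ | A·ȳᵢ
rectangular body | 32300.00 | 95.00 | 85.00 | 3068500.00 | 2745500.00
semicircular top | 14176.44 | 95.00 | 210.32 | 1346761.50 | 2981577.60
triangular fin | 3200.00 | 216.67 | 26.67 | 693333.33 | 85333.33
Σ | 49676.44 |  |  | 5108594.83 | 5812410.93
x̄ = 5108594.83 / 49676.44 = 102.84 mm
ȳ = 5812410.93 / 49676.44 = 117.01 mm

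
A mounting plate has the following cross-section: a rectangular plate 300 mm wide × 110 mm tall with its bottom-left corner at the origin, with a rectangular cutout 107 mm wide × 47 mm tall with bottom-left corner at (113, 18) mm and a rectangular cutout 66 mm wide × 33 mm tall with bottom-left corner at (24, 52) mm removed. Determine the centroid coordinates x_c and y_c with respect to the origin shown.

x_c = 154.64 mm, y_c = 56.49 mm

plate: A = 300 × 110 = 33000.00, centroid at (150.00, 55.00).
hole 1: A = −(107 × 47) = -5029.00, centroid at (166.50, 41.50).
hole 2: A = −(66 × 33) = -2178.00, centroid at (57.00, 68.50).
ΣA = 25793.00 mm²
ΣAx_c = (33000.00)(150.00) + (-5029.00)(166.50) + (-2178.00)(57.00) = 3988525.50 mm³
ΣAy_c = (33000.00)(55.00) + (-5029.00)(41.50) + (-2178.00)(68.50) = 1457103.50 mm³
x_c = 3988525.50 / 25793.00 = 154.64 mm
y_c = 1457103.50 / 25793.00 = 56.49 mm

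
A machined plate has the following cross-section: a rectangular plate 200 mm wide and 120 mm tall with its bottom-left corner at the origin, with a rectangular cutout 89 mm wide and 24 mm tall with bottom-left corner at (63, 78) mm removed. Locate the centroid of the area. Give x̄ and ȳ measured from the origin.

x̄ = 99.27 mm, ȳ = 57.07 mm

Part | A | x̄ᵢ | ȳᵢ | A·x̄ᵢ | A·ȳᵢ
plate | 24000.00 | 100.00 | 60.00 | 2400000.00 | 1440000.00
hole | -2136.00 | 107.50 | 90.00 | -229620.00 | -192240.00
Σ | 21864.00 |  |  | 2170380.00 | 1247760.00
x̄ = 2170380.00 / 21864.00 = 99.27 mm
ȳ = 1247760.00 / 21864.00 = 57.07 mm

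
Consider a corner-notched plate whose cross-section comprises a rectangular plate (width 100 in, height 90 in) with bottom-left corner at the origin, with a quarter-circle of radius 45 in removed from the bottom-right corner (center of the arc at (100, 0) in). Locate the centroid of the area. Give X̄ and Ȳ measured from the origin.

Part | A | x̄ᵢ | ȳᵢ | A·x̄ᵢ | A·ȳᵢ
plate | 9000.00 | 50.00 | 45.00 | 450000.00 | 405000.00
removed quarter-circle | -1590.43 | 80.90 | 19.10 | -128668.13 | -30375.00
Σ | 7409.57 |  |  | 321331.87 | 374625.00
X̄ = 321331.87 / 7409.57 = 43.37 in
Ȳ = 374625.00 / 7409.57 = 50.56 in

X̄ = 43.37 in, Ȳ = 50.56 in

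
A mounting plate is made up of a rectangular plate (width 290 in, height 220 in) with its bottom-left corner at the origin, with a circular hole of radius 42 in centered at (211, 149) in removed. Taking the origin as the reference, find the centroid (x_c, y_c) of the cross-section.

plate: A = 290 × 220 = 63800.00, centroid at (145.00, 110.00).
hole: A = −π·42² = -5541.77, centroid at (211.00, 149.00).
ΣA = 58258.23 in²
ΣAx_c = (63800.00)(145.00) + (-5541.77)(211.00) = 8081686.65 in³
ΣAy_c = (63800.00)(110.00) + (-5541.77)(149.00) = 6192276.35 in³
x_c = 8081686.65 / 58258.23 = 138.72 in
y_c = 6192276.35 / 58258.23 = 106.29 in

x_c = 138.72 in, y_c = 106.29 in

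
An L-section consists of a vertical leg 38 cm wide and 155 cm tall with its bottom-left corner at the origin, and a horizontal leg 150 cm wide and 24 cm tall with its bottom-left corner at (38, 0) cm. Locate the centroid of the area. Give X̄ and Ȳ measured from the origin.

vertical leg: A = 38 × 155 = 5890.00, centroid at (19.00, 77.50).
horizontal leg: A = 150 × 24 = 3600.00, centroid at (113.00, 12.00).
ΣA = 9490.00 cm², ΣAX̄ = 518710.00 cm³, ΣAȲ = 499675.00 cm³.
X̄ = 518710.00/9490.00 = 54.66 cm; Ȳ = 499675.00/9490.00 = 52.65 cm.

X̄ = 54.66 cm, Ȳ = 52.65 cm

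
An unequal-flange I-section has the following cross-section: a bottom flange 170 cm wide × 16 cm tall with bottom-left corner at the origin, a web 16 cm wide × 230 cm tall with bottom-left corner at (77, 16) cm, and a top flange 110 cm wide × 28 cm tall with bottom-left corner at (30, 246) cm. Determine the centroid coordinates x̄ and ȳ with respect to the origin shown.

x̄ = 85.00 cm, ȳ = 137.62 cm

bottom flange: A = 170 × 16 = 2720.00, centroid at (85.00, 8.00).
web: A = 16 × 230 = 3680.00, centroid at (85.00, 131.00).
top flange: A = 110 × 28 = 3080.00, centroid at (85.00, 260.00).
ΣA = 9480.00 cm²
ΣAx̄ = (2720.00)(85.00) + (3680.00)(85.00) + (3080.00)(85.00) = 805800.00 cm³
ΣAȳ = (2720.00)(8.00) + (3680.00)(131.00) + (3080.00)(260.00) = 1304640.00 cm³
x̄ = 805800.00 / 9480.00 = 85.00 cm
ȳ = 1304640.00 / 9480.00 = 137.62 cm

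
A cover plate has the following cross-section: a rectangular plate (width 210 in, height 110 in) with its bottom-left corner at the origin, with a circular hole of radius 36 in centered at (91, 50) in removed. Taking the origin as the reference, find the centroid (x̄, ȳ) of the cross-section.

x̄ = 108.00 in, ȳ = 56.07 in

Part | A | x̄ᵢ | ȳᵢ | A·x̄ᵢ | A·ȳᵢ
plate | 23100.00 | 105.00 | 55.00 | 2425500.00 | 1270500.00
hole | -4071.50 | 91.00 | 50.00 | -370506.87 | -203575.20
Σ | 19028.50 |  |  | 2054993.13 | 1066924.80
x̄ = 2054993.13 / 19028.50 = 108.00 in
ȳ = 1066924.80 / 19028.50 = 56.07 in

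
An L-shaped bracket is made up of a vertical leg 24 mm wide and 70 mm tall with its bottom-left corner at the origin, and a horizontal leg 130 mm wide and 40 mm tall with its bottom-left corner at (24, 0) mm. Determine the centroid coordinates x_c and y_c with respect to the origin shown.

x_c = 70.20 mm, y_c = 23.66 mm

vertical leg: A = 24 × 70 = 1680.00, centroid at (12.00, 35.00).
horizontal leg: A = 130 × 40 = 5200.00, centroid at (89.00, 20.00).
ΣA = 6880.00 mm²
ΣAx_c = (1680.00)(12.00) + (5200.00)(89.00) = 482960.00 mm³
ΣAy_c = (1680.00)(35.00) + (5200.00)(20.00) = 162800.00 mm³
x_c = 482960.00 / 6880.00 = 70.20 mm
y_c = 162800.00 / 6880.00 = 23.66 mm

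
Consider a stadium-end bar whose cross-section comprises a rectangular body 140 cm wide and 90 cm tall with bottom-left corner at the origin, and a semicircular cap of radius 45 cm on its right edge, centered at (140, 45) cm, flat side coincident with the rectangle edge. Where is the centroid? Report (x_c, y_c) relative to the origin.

x_c = 87.96 cm, y_c = 45.00 cm

Part | A | x̄ᵢ | ȳᵢ | A·x̄ᵢ | A·ȳᵢ
rectangular body | 12600.00 | 70.00 | 45.00 | 882000.00 | 567000.00
semicircular end | 3180.86 | 159.10 | 45.00 | 506070.76 | 143138.82
Σ | 15780.86 |  |  | 1388070.76 | 710138.82
x_c = 1388070.76 / 15780.86 = 87.96 cm
y_c = 710138.82 / 15780.86 = 45.00 cm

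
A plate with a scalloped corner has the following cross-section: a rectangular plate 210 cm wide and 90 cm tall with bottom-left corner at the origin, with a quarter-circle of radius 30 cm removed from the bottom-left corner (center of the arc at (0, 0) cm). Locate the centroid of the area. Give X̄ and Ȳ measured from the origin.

X̄ = 108.58 cm, Ȳ = 46.25 cm

plate: A = 210 × 90 = 18900.00, centroid at (105.00, 45.00).
removed quarter-circle: A = −¼π·30² = -706.86, centroid at (12.73, 12.73).
ΣA = 18193.14 cm²
ΣAX̄ = (18900.00)(105.00) + (-706.86)(12.73) = 1975500.00 cm³
ΣAȲ = (18900.00)(45.00) + (-706.86)(12.73) = 841500.00 cm³
X̄ = 1975500.00 / 18193.14 = 108.58 cm
Ȳ = 841500.00 / 18193.14 = 46.25 cm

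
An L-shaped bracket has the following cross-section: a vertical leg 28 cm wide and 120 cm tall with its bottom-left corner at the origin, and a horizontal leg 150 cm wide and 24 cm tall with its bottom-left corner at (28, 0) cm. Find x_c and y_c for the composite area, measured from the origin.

Part | A | x̄ᵢ | ȳᵢ | A·x̄ᵢ | A·ȳᵢ
vertical leg | 3360.00 | 14.00 | 60.00 | 47040.00 | 201600.00
horizontal leg | 3600.00 | 103.00 | 12.00 | 370800.00 | 43200.00
Σ | 6960.00 |  |  | 417840.00 | 244800.00
x_c = 417840.00 / 6960.00 = 60.03 cm
y_c = 244800.00 / 6960.00 = 35.17 cm

x_c = 60.03 cm, y_c = 35.17 cm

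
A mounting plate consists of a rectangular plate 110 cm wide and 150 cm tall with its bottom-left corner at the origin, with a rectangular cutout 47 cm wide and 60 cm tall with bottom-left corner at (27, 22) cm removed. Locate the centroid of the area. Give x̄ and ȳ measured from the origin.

x̄ = 55.93 cm, ȳ = 79.74 cm

Part | A | x̄ᵢ | ȳᵢ | A·x̄ᵢ | A·ȳᵢ
plate | 16500.00 | 55.00 | 75.00 | 907500.00 | 1237500.00
hole | -2820.00 | 50.50 | 52.00 | -142410.00 | -146640.00
Σ | 13680.00 |  |  | 765090.00 | 1090860.00
x̄ = 765090.00 / 13680.00 = 55.93 cm
ȳ = 1090860.00 / 13680.00 = 79.74 cm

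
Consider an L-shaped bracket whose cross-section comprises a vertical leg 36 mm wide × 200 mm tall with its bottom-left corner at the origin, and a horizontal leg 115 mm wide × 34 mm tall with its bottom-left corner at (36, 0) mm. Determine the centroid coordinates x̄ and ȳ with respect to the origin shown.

vertical leg: A = 36 × 200 = 7200.00, centroid at (18.00, 100.00).
horizontal leg: A = 115 × 34 = 3910.00, centroid at (93.50, 17.00).
ΣA = 11110.00 mm²
ΣAx̄ = (7200.00)(18.00) + (3910.00)(93.50) = 495185.00 mm³
ΣAȳ = (7200.00)(100.00) + (3910.00)(17.00) = 786470.00 mm³
x̄ = 495185.00 / 11110.00 = 44.57 mm
ȳ = 786470.00 / 11110.00 = 70.79 mm

x̄ = 44.57 mm, ȳ = 70.79 mm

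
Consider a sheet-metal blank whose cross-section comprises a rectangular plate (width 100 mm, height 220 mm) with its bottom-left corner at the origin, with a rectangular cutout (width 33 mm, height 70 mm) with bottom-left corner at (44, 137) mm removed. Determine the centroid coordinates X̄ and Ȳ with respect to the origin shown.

plate: A = 100 × 220 = 22000.00, centroid at (50.00, 110.00).
hole: A = −(33 × 70) = -2310.00, centroid at (60.50, 172.00).
ΣA = 19690.00 mm², ΣAX̄ = 960245.00 mm³, ΣAȲ = 2022680.00 mm³.
X̄ = 960245.00/19690.00 = 48.77 mm; Ȳ = 2022680.00/19690.00 = 102.73 mm.

X̄ = 48.77 mm, Ȳ = 102.73 mm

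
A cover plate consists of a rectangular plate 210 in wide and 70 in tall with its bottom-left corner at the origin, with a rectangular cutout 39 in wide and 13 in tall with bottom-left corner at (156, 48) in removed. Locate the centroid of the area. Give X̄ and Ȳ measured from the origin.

Part | A | x̄ᵢ | ȳᵢ | A·x̄ᵢ | A·ȳᵢ
plate | 14700.00 | 105.00 | 35.00 | 1543500.00 | 514500.00
hole | -507.00 | 175.50 | 54.50 | -88978.50 | -27631.50
Σ | 14193.00 |  |  | 1454521.50 | 486868.50
X̄ = 1454521.50 / 14193.00 = 102.48 in
Ȳ = 486868.50 / 14193.00 = 34.30 in

X̄ = 102.48 in, Ȳ = 34.30 in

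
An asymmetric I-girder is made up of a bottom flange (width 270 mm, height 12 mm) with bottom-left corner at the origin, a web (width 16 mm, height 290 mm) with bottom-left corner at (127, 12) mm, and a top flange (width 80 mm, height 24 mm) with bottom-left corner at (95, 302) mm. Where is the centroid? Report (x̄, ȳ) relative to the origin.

x̄ = 135.00 mm, ȳ = 137.84 mm

bottom flange: A = 270 × 12 = 3240.00, centroid at (135.00, 6.00).
web: A = 16 × 290 = 4640.00, centroid at (135.00, 157.00).
top flange: A = 80 × 24 = 1920.00, centroid at (135.00, 314.00).
ΣA = 9800.00 mm²
ΣAx̄ = (3240.00)(135.00) + (4640.00)(135.00) + (1920.00)(135.00) = 1323000.00 mm³
ΣAȳ = (3240.00)(6.00) + (4640.00)(157.00) + (1920.00)(314.00) = 1350800.00 mm³
x̄ = 1323000.00 / 9800.00 = 135.00 mm
ȳ = 1350800.00 / 9800.00 = 137.84 mm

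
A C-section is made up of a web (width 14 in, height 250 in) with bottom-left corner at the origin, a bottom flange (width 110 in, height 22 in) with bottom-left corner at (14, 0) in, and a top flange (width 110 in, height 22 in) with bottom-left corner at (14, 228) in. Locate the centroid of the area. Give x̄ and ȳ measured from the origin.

x̄ = 42.98 in, ȳ = 125.00 in

Part | A | x̄ᵢ | ȳᵢ | A·x̄ᵢ | A·ȳᵢ
web | 3500.00 | 7.00 | 125.00 | 24500.00 | 437500.00
bottom flange | 2420.00 | 69.00 | 11.00 | 166980.00 | 26620.00
top flange | 2420.00 | 69.00 | 239.00 | 166980.00 | 578380.00
Σ | 8340.00 |  |  | 358460.00 | 1042500.00
x̄ = 358460.00 / 8340.00 = 42.98 in
ȳ = 1042500.00 / 8340.00 = 125.00 in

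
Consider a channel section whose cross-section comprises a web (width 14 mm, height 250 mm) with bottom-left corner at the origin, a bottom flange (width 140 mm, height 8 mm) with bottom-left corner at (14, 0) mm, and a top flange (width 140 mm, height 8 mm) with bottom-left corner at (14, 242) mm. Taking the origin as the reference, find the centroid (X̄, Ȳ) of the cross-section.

web: A = 14 × 250 = 3500.00, centroid at (7.00, 125.00).
bottom flange: A = 140 × 8 = 1120.00, centroid at (84.00, 4.00).
top flange: A = 140 × 8 = 1120.00, centroid at (84.00, 246.00).
ΣA = 5740.00 mm², ΣAX̄ = 212660.00 mm³, ΣAȲ = 717500.00 mm³.
X̄ = 212660.00/5740.00 = 37.05 mm; Ȳ = 717500.00/5740.00 = 125.00 mm.

X̄ = 37.05 mm, Ȳ = 125.00 mm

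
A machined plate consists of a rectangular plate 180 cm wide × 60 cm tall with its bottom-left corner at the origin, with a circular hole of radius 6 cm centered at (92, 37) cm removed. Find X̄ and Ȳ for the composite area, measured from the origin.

Part | A | x̄ᵢ | ȳᵢ | A·x̄ᵢ | A·ȳᵢ
plate | 10800.00 | 90.00 | 30.00 | 972000.00 | 324000.00
hole | -113.10 | 92.00 | 37.00 | -10404.95 | -4184.60
Σ | 10686.90 |  |  | 961595.05 | 319815.40
X̄ = 961595.05 / 10686.90 = 89.98 cm
Ȳ = 319815.40 / 10686.90 = 29.93 cm

X̄ = 89.98 cm, Ȳ = 29.93 cm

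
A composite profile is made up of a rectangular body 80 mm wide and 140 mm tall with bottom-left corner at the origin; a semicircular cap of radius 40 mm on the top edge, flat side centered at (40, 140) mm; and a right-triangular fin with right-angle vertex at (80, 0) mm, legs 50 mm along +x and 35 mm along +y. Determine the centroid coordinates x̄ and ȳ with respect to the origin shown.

Part | A | x̄ᵢ | ȳᵢ | A·x̄ᵢ | A·ȳᵢ
rectangular body | 11200.00 | 40.00 | 70.00 | 448000.00 | 784000.00
semicircular top | 2513.27 | 40.00 | 156.98 | 100530.96 | 394525.04
triangular fin | 875.00 | 96.67 | 11.67 | 84583.33 | 10208.33
Σ | 14588.27 |  |  | 633114.30 | 1188733.38
x̄ = 633114.30 / 14588.27 = 43.40 mm
ȳ = 1188733.38 / 14588.27 = 81.49 mm

x̄ = 43.40 mm, ȳ = 81.49 mm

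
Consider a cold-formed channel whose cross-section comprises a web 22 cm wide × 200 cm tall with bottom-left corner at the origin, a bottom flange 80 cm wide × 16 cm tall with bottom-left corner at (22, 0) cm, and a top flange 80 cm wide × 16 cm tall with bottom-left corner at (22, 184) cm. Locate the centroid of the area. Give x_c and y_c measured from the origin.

x_c = 29.76 cm, y_c = 100.00 cm

Part | A | x̄ᵢ | ȳᵢ | A·x̄ᵢ | A·ȳᵢ
web | 4400.00 | 11.00 | 100.00 | 48400.00 | 440000.00
bottom flange | 1280.00 | 62.00 | 8.00 | 79360.00 | 10240.00
top flange | 1280.00 | 62.00 | 192.00 | 79360.00 | 245760.00
Σ | 6960.00 |  |  | 207120.00 | 696000.00
x_c = 207120.00 / 6960.00 = 29.76 cm
y_c = 696000.00 / 6960.00 = 100.00 cm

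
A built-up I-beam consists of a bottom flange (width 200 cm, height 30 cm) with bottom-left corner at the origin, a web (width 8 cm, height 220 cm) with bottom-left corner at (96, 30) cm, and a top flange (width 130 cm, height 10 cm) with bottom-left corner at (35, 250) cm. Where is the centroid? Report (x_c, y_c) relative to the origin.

bottom flange: A = 200 × 30 = 6000.00, centroid at (100.00, 15.00).
web: A = 8 × 220 = 1760.00, centroid at (100.00, 140.00).
top flange: A = 130 × 10 = 1300.00, centroid at (100.00, 255.00).
ΣA = 9060.00 cm²
ΣAx_c = (6000.00)(100.00) + (1760.00)(100.00) + (1300.00)(100.00) = 906000.00 cm³
ΣAy_c = (6000.00)(15.00) + (1760.00)(140.00) + (1300.00)(255.00) = 667900.00 cm³
x_c = 906000.00 / 9060.00 = 100.00 cm
y_c = 667900.00 / 9060.00 = 73.72 cm

x_c = 100.00 cm, y_c = 73.72 cm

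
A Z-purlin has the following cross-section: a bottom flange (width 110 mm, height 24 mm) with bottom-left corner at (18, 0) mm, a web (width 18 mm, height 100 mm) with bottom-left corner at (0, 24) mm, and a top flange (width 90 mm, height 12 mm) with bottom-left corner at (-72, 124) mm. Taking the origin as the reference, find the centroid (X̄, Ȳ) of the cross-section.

bottom flange: A = 110 × 24 = 2640.00, centroid at (73.00, 12.00).
web: A = 18 × 100 = 1800.00, centroid at (9.00, 74.00).
top flange: A = 90 × 12 = 1080.00, centroid at (-27.00, 130.00).
ΣA = 5520.00 mm², ΣAX̄ = 179760.00 mm³, ΣAȲ = 305280.00 mm³.
X̄ = 179760.00/5520.00 = 32.57 mm; Ȳ = 305280.00/5520.00 = 55.30 mm.

X̄ = 32.57 mm, Ȳ = 55.30 mm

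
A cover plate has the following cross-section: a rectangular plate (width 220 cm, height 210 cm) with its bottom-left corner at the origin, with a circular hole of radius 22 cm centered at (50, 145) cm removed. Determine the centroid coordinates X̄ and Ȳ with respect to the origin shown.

Part | A | x̄ᵢ | ȳᵢ | A·x̄ᵢ | A·ȳᵢ
plate | 46200.00 | 110.00 | 105.00 | 5082000.00 | 4851000.00
hole | -1520.53 | 50.00 | 145.00 | -76026.54 | -220476.97
Σ | 44679.47 |  |  | 5005973.46 | 4630523.03
X̄ = 5005973.46 / 44679.47 = 112.04 cm
Ȳ = 4630523.03 / 44679.47 = 103.64 cm

X̄ = 112.04 cm, Ȳ = 103.64 cm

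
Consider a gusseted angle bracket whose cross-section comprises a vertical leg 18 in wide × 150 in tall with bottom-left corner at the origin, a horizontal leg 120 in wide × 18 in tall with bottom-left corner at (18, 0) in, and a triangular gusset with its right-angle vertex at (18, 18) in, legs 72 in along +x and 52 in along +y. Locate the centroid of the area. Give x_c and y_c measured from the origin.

vertical leg: A = 18 × 150 = 2700.00, centroid at (9.00, 75.00).
horizontal leg: A = 120 × 18 = 2160.00, centroid at (78.00, 9.00).
gusset: A = ½·72·52 = 1872.00, centroid at (42.00, 35.33).
ΣA = 6732.00 in², ΣAx_c = 271404.00 in³, ΣAy_c = 288084.00 in³.
x_c = 271404.00/6732.00 = 40.32 in; y_c = 288084.00/6732.00 = 42.79 in.

x_c = 40.32 in, y_c = 42.79 in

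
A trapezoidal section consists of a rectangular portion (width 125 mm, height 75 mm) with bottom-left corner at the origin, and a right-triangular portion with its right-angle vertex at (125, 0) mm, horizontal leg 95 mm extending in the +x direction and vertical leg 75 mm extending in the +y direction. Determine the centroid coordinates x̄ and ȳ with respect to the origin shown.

Part | A | x̄ᵢ | ȳᵢ | A·x̄ᵢ | A·ȳᵢ
rectangular portion | 9375.00 | 62.50 | 37.50 | 585937.50 | 351562.50
triangular portion | 3562.50 | 156.67 | 25.00 | 558125.00 | 89062.50
Σ | 12937.50 |  |  | 1144062.50 | 440625.00
x̄ = 1144062.50 / 12937.50 = 88.43 mm
ȳ = 440625.00 / 12937.50 = 34.06 mm

x̄ = 88.43 mm, ȳ = 34.06 mm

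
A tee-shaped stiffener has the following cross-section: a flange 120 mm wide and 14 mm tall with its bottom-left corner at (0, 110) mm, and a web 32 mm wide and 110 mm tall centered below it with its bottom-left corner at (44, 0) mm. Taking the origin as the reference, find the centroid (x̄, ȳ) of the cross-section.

x̄ = 60.00 mm, ȳ = 75.03 mm

web: A = 32 × 110 = 3520.00, centroid at (60.00, 55.00).
flange: A = 120 × 14 = 1680.00, centroid at (60.00, 117.00).
ΣA = 5200.00 mm²
ΣAx̄ = (3520.00)(60.00) + (1680.00)(60.00) = 312000.00 mm³
ΣAȳ = (3520.00)(55.00) + (1680.00)(117.00) = 390160.00 mm³
x̄ = 312000.00 / 5200.00 = 60.00 mm
ȳ = 390160.00 / 5200.00 = 75.03 mm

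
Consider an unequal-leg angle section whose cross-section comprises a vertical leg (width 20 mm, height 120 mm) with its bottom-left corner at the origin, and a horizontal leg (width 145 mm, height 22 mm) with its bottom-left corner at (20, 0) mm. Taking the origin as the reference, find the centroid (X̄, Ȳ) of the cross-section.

X̄ = 57.08 mm, Ȳ = 32.04 mm

vertical leg: A = 20 × 120 = 2400.00, centroid at (10.00, 60.00).
horizontal leg: A = 145 × 22 = 3190.00, centroid at (92.50, 11.00).
ΣA = 5590.00 mm²
ΣAX̄ = (2400.00)(10.00) + (3190.00)(92.50) = 319075.00 mm³
ΣAȲ = (2400.00)(60.00) + (3190.00)(11.00) = 179090.00 mm³
X̄ = 319075.00 / 5590.00 = 57.08 mm
Ȳ = 179090.00 / 5590.00 = 32.04 mm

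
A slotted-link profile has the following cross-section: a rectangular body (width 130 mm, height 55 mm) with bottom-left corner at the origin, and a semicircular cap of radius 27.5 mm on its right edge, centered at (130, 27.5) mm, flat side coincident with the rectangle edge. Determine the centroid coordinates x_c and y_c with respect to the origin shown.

Part | A | x̄ᵢ | ȳᵢ | A·x̄ᵢ | A·ȳᵢ
rectangular body | 7150.00 | 65.00 | 27.50 | 464750.00 | 196625.00
semicircular end | 1187.91 | 141.67 | 27.50 | 168293.50 | 32667.65
Σ | 8337.91 |  |  | 633043.50 | 229292.65
x_c = 633043.50 / 8337.91 = 75.92 mm
y_c = 229292.65 / 8337.91 = 27.50 mm

x_c = 75.92 mm, y_c = 27.50 mm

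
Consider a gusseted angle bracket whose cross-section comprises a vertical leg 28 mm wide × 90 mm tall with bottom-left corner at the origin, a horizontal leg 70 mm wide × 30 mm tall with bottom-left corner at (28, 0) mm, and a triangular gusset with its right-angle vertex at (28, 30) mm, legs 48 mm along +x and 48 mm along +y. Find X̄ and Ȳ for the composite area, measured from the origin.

X̄ = 37.81 mm, Ȳ = 34.28 mm

Part | A | x̄ᵢ | ȳᵢ | A·x̄ᵢ | A·ȳᵢ
vertical leg | 2520.00 | 14.00 | 45.00 | 35280.00 | 113400.00
horizontal leg | 2100.00 | 63.00 | 15.00 | 132300.00 | 31500.00
gusset | 1152.00 | 44.00 | 46.00 | 50688.00 | 52992.00
Σ | 5772.00 |  |  | 218268.00 | 197892.00
X̄ = 218268.00 / 5772.00 = 37.81 mm
Ȳ = 197892.00 / 5772.00 = 34.28 mm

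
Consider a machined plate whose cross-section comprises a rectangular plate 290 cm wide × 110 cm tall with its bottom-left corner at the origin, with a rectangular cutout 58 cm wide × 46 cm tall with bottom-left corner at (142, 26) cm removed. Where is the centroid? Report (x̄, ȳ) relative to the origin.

Part | A | x̄ᵢ | ȳᵢ | A·x̄ᵢ | A·ȳᵢ
plate | 31900.00 | 145.00 | 55.00 | 4625500.00 | 1754500.00
hole | -2668.00 | 171.00 | 49.00 | -456228.00 | -130732.00
Σ | 29232.00 |  |  | 4169272.00 | 1623768.00
x̄ = 4169272.00 / 29232.00 = 142.63 cm
ȳ = 1623768.00 / 29232.00 = 55.55 cm

x̄ = 142.63 cm, ȳ = 55.55 cm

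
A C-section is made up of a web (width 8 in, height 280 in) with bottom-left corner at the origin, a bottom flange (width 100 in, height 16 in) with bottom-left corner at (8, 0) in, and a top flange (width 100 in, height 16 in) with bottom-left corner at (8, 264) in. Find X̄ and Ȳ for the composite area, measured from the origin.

web: A = 8 × 280 = 2240.00, centroid at (4.00, 140.00).
bottom flange: A = 100 × 16 = 1600.00, centroid at (58.00, 8.00).
top flange: A = 100 × 16 = 1600.00, centroid at (58.00, 272.00).
ΣA = 5440.00 in²
ΣAX̄ = (2240.00)(4.00) + (1600.00)(58.00) + (1600.00)(58.00) = 194560.00 in³
ΣAȲ = (2240.00)(140.00) + (1600.00)(8.00) + (1600.00)(272.00) = 761600.00 in³
X̄ = 194560.00 / 5440.00 = 35.76 in
Ȳ = 761600.00 / 5440.00 = 140.00 in

X̄ = 35.76 in, Ȳ = 140.00 in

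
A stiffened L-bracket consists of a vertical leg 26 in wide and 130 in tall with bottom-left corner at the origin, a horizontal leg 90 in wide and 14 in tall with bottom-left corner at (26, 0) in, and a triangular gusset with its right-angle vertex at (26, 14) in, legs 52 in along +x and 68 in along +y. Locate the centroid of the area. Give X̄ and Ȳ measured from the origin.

X̄ = 32.77 in, Ȳ = 45.78 in

vertical leg: A = 26 × 130 = 3380.00, centroid at (13.00, 65.00).
horizontal leg: A = 90 × 14 = 1260.00, centroid at (71.00, 7.00).
gusset: A = ½·52·68 = 1768.00, centroid at (43.33, 36.67).
ΣA = 6408.00 in², ΣAX̄ = 210013.33 in³, ΣAȲ = 293346.67 in³.
X̄ = 210013.33/6408.00 = 32.77 in; Ȳ = 293346.67/6408.00 = 45.78 in.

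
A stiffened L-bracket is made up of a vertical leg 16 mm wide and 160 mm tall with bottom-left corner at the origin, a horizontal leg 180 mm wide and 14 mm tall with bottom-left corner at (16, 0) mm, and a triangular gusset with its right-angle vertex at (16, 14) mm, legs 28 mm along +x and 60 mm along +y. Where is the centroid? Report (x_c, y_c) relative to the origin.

Part | A | x̄ᵢ | ȳᵢ | A·x̄ᵢ | A·ȳᵢ
vertical leg | 2560.00 | 8.00 | 80.00 | 20480.00 | 204800.00
horizontal leg | 2520.00 | 106.00 | 7.00 | 267120.00 | 17640.00
gusset | 840.00 | 25.33 | 34.00 | 21280.00 | 28560.00
Σ | 5920.00 |  |  | 308880.00 | 251000.00
x_c = 308880.00 / 5920.00 = 52.18 mm
y_c = 251000.00 / 5920.00 = 42.40 mm

x_c = 52.18 mm, y_c = 42.40 mm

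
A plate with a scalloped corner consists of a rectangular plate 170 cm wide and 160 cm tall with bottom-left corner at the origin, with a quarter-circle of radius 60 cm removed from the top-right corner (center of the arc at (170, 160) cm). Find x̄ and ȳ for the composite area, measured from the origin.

x̄ = 78.09 cm, ȳ = 73.67 cm

Part | A | x̄ᵢ | ȳᵢ | A·x̄ᵢ | A·ȳᵢ
plate | 27200.00 | 85.00 | 80.00 | 2312000.00 | 2176000.00
removed quarter-circle | -2827.43 | 144.54 | 134.54 | -408663.68 | -380389.34
Σ | 24372.57 |  |  | 1903336.32 | 1795610.66
x̄ = 1903336.32 / 24372.57 = 78.09 cm
ȳ = 1795610.66 / 24372.57 = 73.67 cm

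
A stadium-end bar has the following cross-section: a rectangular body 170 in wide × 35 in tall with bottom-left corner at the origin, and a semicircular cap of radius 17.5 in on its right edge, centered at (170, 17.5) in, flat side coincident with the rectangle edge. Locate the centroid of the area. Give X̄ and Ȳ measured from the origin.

X̄ = 91.91 in, Ȳ = 17.50 in

rectangular body: A = 170 × 35 = 5950.00, centroid at (85.00, 17.50).
semicircular end: A = ½π·17.5² = 481.06, centroid at (177.43, 17.50).
ΣA = 6431.06 in², ΣAX̄ = 591102.50 in³, ΣAȲ = 112543.49 in³.
X̄ = 591102.50/6431.06 = 91.91 in; Ȳ = 112543.49/6431.06 = 17.50 in.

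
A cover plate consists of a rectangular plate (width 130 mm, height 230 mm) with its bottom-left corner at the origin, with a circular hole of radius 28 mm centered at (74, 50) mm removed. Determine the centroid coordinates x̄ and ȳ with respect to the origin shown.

plate: A = 130 × 230 = 29900.00, centroid at (65.00, 115.00).
hole: A = −π·28² = -2463.01, centroid at (74.00, 50.00).
ΣA = 27436.99 mm²
ΣAx̄ = (29900.00)(65.00) + (-2463.01)(74.00) = 1761237.36 mm³
ΣAȳ = (29900.00)(115.00) + (-2463.01)(50.00) = 3315349.57 mm³
x̄ = 1761237.36 / 27436.99 = 64.19 mm
ȳ = 3315349.57 / 27436.99 = 120.84 mm

x̄ = 64.19 mm, ȳ = 120.84 mm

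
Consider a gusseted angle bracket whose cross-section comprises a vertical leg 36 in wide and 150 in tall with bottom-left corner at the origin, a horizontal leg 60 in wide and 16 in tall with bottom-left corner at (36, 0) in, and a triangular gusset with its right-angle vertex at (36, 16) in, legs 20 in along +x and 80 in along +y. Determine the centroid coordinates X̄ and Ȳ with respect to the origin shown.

X̄ = 27.19 in, Ȳ = 62.40 in

Part | A | x̄ᵢ | ȳᵢ | A·x̄ᵢ | A·ȳᵢ
vertical leg | 5400.00 | 18.00 | 75.00 | 97200.00 | 405000.00
horizontal leg | 960.00 | 66.00 | 8.00 | 63360.00 | 7680.00
gusset | 800.00 | 42.67 | 42.67 | 34133.33 | 34133.33
Σ | 7160.00 |  |  | 194693.33 | 446813.33
X̄ = 194693.33 / 7160.00 = 27.19 in
Ȳ = 446813.33 / 7160.00 = 62.40 in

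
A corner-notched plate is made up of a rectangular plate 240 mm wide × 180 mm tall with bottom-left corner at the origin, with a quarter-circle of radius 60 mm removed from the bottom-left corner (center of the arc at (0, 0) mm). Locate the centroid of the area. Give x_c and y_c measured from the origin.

x_c = 126.62 mm, y_c = 94.52 mm

plate: A = 240 × 180 = 43200.00, centroid at (120.00, 90.00).
removed quarter-circle: A = −¼π·60² = -2827.43, centroid at (25.46, 25.46).
ΣA = 40372.57 mm², ΣAx_c = 5112000.00 mm³, ΣAy_c = 3816000.00 mm³.
x_c = 5112000.00/40372.57 = 126.62 mm; y_c = 3816000.00/40372.57 = 94.52 mm.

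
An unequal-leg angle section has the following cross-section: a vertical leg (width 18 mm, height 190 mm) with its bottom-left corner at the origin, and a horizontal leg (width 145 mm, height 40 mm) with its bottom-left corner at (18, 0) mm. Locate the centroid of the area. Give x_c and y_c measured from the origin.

x_c = 60.27 mm, y_c = 47.82 mm

vertical leg: A = 18 × 190 = 3420.00, centroid at (9.00, 95.00).
horizontal leg: A = 145 × 40 = 5800.00, centroid at (90.50, 20.00).
ΣA = 9220.00 mm², ΣAx_c = 555680.00 mm³, ΣAy_c = 440900.00 mm³.
x_c = 555680.00/9220.00 = 60.27 mm; y_c = 440900.00/9220.00 = 47.82 mm.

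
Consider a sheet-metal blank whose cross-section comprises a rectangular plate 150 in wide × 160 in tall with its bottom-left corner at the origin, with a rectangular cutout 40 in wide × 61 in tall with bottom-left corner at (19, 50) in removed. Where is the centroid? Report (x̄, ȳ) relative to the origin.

x̄ = 79.07 in, ȳ = 79.94 in

plate: A = 150 × 160 = 24000.00, centroid at (75.00, 80.00).
hole: A = −(40 × 61) = -2440.00, centroid at (39.00, 80.50).
ΣA = 21560.00 in², ΣAx̄ = 1704840.00 in³, ΣAȳ = 1723580.00 in³.
x̄ = 1704840.00/21560.00 = 79.07 in; ȳ = 1723580.00/21560.00 = 79.94 in.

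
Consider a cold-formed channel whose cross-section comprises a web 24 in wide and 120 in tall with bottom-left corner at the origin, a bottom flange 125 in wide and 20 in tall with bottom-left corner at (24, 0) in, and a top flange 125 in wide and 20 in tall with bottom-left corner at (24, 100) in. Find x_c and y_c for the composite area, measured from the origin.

x_c = 59.27 in, y_c = 60.00 in

web: A = 24 × 120 = 2880.00, centroid at (12.00, 60.00).
bottom flange: A = 125 × 20 = 2500.00, centroid at (86.50, 10.00).
top flange: A = 125 × 20 = 2500.00, centroid at (86.50, 110.00).
ΣA = 7880.00 in²
ΣAx_c = (2880.00)(12.00) + (2500.00)(86.50) + (2500.00)(86.50) = 467060.00 in³
ΣAy_c = (2880.00)(60.00) + (2500.00)(10.00) + (2500.00)(110.00) = 472800.00 in³
x_c = 467060.00 / 7880.00 = 59.27 in
y_c = 472800.00 / 7880.00 = 60.00 in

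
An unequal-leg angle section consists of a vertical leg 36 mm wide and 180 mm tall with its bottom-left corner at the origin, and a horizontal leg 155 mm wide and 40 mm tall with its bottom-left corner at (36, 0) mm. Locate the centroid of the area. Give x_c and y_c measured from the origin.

x_c = 64.70 mm, y_c = 55.77 mm

vertical leg: A = 36 × 180 = 6480.00, centroid at (18.00, 90.00).
horizontal leg: A = 155 × 40 = 6200.00, centroid at (113.50, 20.00).
ΣA = 12680.00 mm²
ΣAx_c = (6480.00)(18.00) + (6200.00)(113.50) = 820340.00 mm³
ΣAy_c = (6480.00)(90.00) + (6200.00)(20.00) = 707200.00 mm³
x_c = 820340.00 / 12680.00 = 64.70 mm
y_c = 707200.00 / 12680.00 = 55.77 mm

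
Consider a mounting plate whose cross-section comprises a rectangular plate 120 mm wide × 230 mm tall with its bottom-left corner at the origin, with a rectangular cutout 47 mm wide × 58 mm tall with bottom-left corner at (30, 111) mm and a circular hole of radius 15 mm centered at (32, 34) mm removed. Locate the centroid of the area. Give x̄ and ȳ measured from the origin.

x̄ = 61.55 mm, ȳ = 114.55 mm

plate: A = 120 × 230 = 27600.00, centroid at (60.00, 115.00).
hole 1: A = −(47 × 58) = -2726.00, centroid at (53.50, 140.00).
hole 2: A = −π·15² = -706.86, centroid at (32.00, 34.00).
ΣA = 24167.14 mm²
ΣAx̄ = (27600.00)(60.00) + (-2726.00)(53.50) + (-706.86)(32.00) = 1487539.53 mm³
ΣAȳ = (27600.00)(115.00) + (-2726.00)(140.00) + (-706.86)(34.00) = 2768326.82 mm³
x̄ = 1487539.53 / 24167.14 = 61.55 mm
ȳ = 2768326.82 / 24167.14 = 114.55 mm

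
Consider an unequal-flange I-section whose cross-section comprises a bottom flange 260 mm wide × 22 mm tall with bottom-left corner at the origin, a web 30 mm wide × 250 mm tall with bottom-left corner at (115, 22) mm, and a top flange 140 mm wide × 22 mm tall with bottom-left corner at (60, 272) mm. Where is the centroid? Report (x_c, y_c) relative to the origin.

Part | A | x̄ᵢ | ȳᵢ | A·x̄ᵢ | A·ȳᵢ
bottom flange | 5720.00 | 130.00 | 11.00 | 743600.00 | 62920.00
web | 7500.00 | 130.00 | 147.00 | 975000.00 | 1102500.00
top flange | 3080.00 | 130.00 | 283.00 | 400400.00 | 871640.00
Σ | 16300.00 |  |  | 2119000.00 | 2037060.00
x_c = 2119000.00 / 16300.00 = 130.00 mm
y_c = 2037060.00 / 16300.00 = 124.97 mm

x_c = 130.00 mm, y_c = 124.97 mm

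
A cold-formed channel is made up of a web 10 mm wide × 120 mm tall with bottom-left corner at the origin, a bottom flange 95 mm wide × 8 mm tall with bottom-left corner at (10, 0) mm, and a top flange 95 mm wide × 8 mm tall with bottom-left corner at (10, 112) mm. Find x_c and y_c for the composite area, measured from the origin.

web: A = 10 × 120 = 1200.00, centroid at (5.00, 60.00).
bottom flange: A = 95 × 8 = 760.00, centroid at (57.50, 4.00).
top flange: A = 95 × 8 = 760.00, centroid at (57.50, 116.00).
ΣA = 2720.00 mm², ΣAx_c = 93400.00 mm³, ΣAy_c = 163200.00 mm³.
x_c = 93400.00/2720.00 = 34.34 mm; y_c = 163200.00/2720.00 = 60.00 mm.

x_c = 34.34 mm, y_c = 60.00 mm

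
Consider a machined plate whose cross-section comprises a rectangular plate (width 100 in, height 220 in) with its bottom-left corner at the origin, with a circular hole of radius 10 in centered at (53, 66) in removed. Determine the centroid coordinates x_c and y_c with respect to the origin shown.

plate: A = 100 × 220 = 22000.00, centroid at (50.00, 110.00).
hole: A = −π·10² = -314.16, centroid at (53.00, 66.00).
ΣA = 21685.84 in², ΣAx_c = 1083349.56 in³, ΣAy_c = 2399265.49 in³.
x_c = 1083349.56/21685.84 = 49.96 in; y_c = 2399265.49/21685.84 = 110.64 in.

x_c = 49.96 in, y_c = 110.64 in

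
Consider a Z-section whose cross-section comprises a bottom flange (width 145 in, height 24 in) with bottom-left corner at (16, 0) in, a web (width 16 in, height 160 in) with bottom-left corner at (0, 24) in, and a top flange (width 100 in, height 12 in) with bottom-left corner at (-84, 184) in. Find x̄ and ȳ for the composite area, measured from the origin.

bottom flange: A = 145 × 24 = 3480.00, centroid at (88.50, 12.00).
web: A = 16 × 160 = 2560.00, centroid at (8.00, 104.00).
top flange: A = 100 × 12 = 1200.00, centroid at (-34.00, 190.00).
ΣA = 7240.00 in², ΣAx̄ = 287660.00 in³, ΣAȳ = 536000.00 in³.
x̄ = 287660.00/7240.00 = 39.73 in; ȳ = 536000.00/7240.00 = 74.03 in.

x̄ = 39.73 in, ȳ = 74.03 in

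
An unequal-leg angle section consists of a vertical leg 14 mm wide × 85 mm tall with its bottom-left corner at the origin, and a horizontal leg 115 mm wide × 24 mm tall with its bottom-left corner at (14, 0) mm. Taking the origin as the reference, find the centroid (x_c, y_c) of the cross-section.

x_c = 52.07 mm, y_c = 21.19 mm

Part | A | x̄ᵢ | ȳᵢ | A·x̄ᵢ | A·ȳᵢ
vertical leg | 1190.00 | 7.00 | 42.50 | 8330.00 | 50575.00
horizontal leg | 2760.00 | 71.50 | 12.00 | 197340.00 | 33120.00
Σ | 3950.00 |  |  | 205670.00 | 83695.00
x_c = 205670.00 / 3950.00 = 52.07 mm
y_c = 83695.00 / 3950.00 = 21.19 mm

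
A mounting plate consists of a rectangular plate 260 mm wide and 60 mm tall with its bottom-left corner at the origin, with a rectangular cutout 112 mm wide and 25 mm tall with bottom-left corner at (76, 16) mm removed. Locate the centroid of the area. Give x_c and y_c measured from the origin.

x_c = 129.56 mm, y_c = 30.33 mm

plate: A = 260 × 60 = 15600.00, centroid at (130.00, 30.00).
hole: A = −(112 × 25) = -2800.00, centroid at (132.00, 28.50).
ΣA = 12800.00 mm²
ΣAx_c = (15600.00)(130.00) + (-2800.00)(132.00) = 1658400.00 mm³
ΣAy_c = (15600.00)(30.00) + (-2800.00)(28.50) = 388200.00 mm³
x_c = 1658400.00 / 12800.00 = 129.56 mm
y_c = 388200.00 / 12800.00 = 30.33 mm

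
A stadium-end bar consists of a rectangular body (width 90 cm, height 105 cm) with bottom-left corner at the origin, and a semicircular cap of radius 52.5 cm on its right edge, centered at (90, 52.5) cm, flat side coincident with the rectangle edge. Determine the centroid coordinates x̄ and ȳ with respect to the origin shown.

rectangular body: A = 90 × 105 = 9450.00, centroid at (45.00, 52.50).
semicircular end: A = ½π·52.5² = 4329.51, centroid at (112.28, 52.50).
ΣA = 13779.51 cm², ΣAx̄ = 911374.41 cm³, ΣAȳ = 723424.14 cm³.
x̄ = 911374.41/13779.51 = 66.14 cm; ȳ = 723424.14/13779.51 = 52.50 cm.

x̄ = 66.14 cm, ȳ = 52.50 cm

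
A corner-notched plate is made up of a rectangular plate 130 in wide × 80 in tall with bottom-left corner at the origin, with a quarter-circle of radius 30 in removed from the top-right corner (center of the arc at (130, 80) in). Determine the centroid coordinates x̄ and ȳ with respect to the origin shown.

plate: A = 130 × 80 = 10400.00, centroid at (65.00, 40.00).
removed quarter-circle: A = −¼π·30² = -706.86, centroid at (117.27, 67.27).
ΣA = 9693.14 in²
ΣAx̄ = (10400.00)(65.00) + (-706.86)(117.27) = 593108.41 in³
ΣAȳ = (10400.00)(40.00) + (-706.86)(67.27) = 368451.33 in³
x̄ = 593108.41 / 9693.14 = 61.19 in
ȳ = 368451.33 / 9693.14 = 38.01 in

x̄ = 61.19 in, ȳ = 38.01 in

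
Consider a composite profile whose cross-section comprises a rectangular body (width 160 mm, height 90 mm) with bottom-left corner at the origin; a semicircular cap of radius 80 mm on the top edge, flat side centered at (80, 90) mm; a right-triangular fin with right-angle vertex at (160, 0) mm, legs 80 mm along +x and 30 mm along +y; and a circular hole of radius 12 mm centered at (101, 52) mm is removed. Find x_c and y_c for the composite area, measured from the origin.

Part | A | x̄ᵢ | ȳᵢ | A·x̄ᵢ | A·ȳᵢ
rectangular body | 14400.00 | 80.00 | 45.00 | 1152000.00 | 648000.00
semicircular top | 10053.10 | 80.00 | 123.95 | 804247.72 | 1246112.02
triangular fin | 1200.00 | 186.67 | 10.00 | 224000.00 | 12000.00
hole | -452.39 | 101.00 | 52.00 | -45691.32 | -23524.25
Σ | 25200.71 |  |  | 2134556.40 | 1882587.77
x_c = 2134556.40 / 25200.71 = 84.70 mm
y_c = 1882587.77 / 25200.71 = 74.70 mm

x_c = 84.70 mm, y_c = 74.70 mm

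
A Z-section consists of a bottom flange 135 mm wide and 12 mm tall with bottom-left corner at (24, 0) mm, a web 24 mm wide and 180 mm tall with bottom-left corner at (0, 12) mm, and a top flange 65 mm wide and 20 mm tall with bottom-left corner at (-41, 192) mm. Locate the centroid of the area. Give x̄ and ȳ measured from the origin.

bottom flange: A = 135 × 12 = 1620.00, centroid at (91.50, 6.00).
web: A = 24 × 180 = 4320.00, centroid at (12.00, 102.00).
top flange: A = 65 × 20 = 1300.00, centroid at (-8.50, 202.00).
ΣA = 7240.00 mm², ΣAx̄ = 189020.00 mm³, ΣAȳ = 712960.00 mm³.
x̄ = 189020.00/7240.00 = 26.11 mm; ȳ = 712960.00/7240.00 = 98.48 mm.

x̄ = 26.11 mm, ȳ = 98.48 mm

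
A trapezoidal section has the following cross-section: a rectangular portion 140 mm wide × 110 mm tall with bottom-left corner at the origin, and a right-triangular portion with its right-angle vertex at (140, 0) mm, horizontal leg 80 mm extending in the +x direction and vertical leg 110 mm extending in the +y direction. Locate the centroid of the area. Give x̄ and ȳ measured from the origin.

x̄ = 91.48 mm, ȳ = 50.93 mm

rectangular portion: A = 140 × 110 = 15400.00, centroid at (70.00, 55.00).
triangular portion: A = ½·80·110 = 4400.00, centroid at (166.67, 36.67).
ΣA = 19800.00 mm², ΣAx̄ = 1811333.33 mm³, ΣAȳ = 1008333.33 mm³.
x̄ = 1811333.33/19800.00 = 91.48 mm; ȳ = 1008333.33/19800.00 = 50.93 mm.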